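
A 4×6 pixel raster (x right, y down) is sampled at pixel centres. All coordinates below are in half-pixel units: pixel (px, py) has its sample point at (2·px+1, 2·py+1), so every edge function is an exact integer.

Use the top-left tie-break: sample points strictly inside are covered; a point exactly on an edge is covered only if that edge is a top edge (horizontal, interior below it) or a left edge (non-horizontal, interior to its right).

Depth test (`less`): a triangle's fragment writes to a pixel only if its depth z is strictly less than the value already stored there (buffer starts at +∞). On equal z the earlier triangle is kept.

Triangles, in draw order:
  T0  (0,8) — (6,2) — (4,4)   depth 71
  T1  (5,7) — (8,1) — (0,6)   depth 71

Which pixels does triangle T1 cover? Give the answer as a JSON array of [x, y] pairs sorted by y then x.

T0:
  degenerate (2·area = 0) — covers nothing
T1:
  2·area = 33  (B↔C swapped to make it positive)
  edge (5, 7)→(0, 6): d=(-5,-1) top-left  bias=+0
  edge (0, 6)→(8, 1): d=(8,-5) top-left  bias=+0
  edge (8, 1)→(5, 7): d=(-3,6) right/bottom  bias=-1
    (2,1)@(5, 3): e=[20,1,12] → #
    (3,1)@(7, 3): e=[22,11,0] → ·  [on edge]
    (1,2)@(3, 5): e=[8,7,18] → #
    (3,2)@(7, 5): e=[12,27,-6] → ·
    (1,3)@(3, 7): e=[-2,23,12] → ·
    (2,3)@(5, 7): e=[0,33,0] → ·  [on edge]
    (1,5)@(3, 11): e=[-22,55,0] → ·  [on edge]
  covered (3 px):
    · · · ·
    · · # ·
    · # # ·
    · · · ·
    · · · ·
    · · · ·

Answer: [[2,1],[1,2],[2,2]]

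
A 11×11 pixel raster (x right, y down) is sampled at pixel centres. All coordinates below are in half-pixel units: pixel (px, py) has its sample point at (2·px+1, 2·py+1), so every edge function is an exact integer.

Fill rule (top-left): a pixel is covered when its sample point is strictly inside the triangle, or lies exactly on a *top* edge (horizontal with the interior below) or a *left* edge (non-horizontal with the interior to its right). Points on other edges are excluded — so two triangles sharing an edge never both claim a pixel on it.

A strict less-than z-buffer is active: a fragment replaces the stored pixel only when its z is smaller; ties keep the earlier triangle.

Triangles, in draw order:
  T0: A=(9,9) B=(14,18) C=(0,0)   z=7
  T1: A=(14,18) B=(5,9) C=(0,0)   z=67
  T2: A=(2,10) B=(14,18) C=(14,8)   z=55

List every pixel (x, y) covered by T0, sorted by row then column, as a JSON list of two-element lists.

T0:
  2·area = 36
  edge (9, 9)→(14, 18): d=(5,9) right/bottom  bias=-1
  edge (14, 18)→(0, 0): d=(-14,-18) top-left  bias=+0
  edge (0, 0)→(9, 9): d=(9,9) right/bottom  bias=-1
    (0,0)@(1, 1): e=[32,4,0] → ·  [on edge]
    (1,1)@(3, 3): e=[24,12,0] → ·  [on edge]
    (2,2)@(5, 5): e=[16,20,0] → ·  [on edge]
    (3,3)@(7, 7): e=[8,28,0] → ·  [on edge]
    (3,4)@(7, 9): e=[18,0,18] → █  [on edge]
    (4,4)@(9, 9): e=[0,36,0] → ·  [on edge]
    (3,5)@(7, 11): e=[28,-28,36] → ·
    (4,5)@(9, 11): e=[10,8,18] → █
    (5,5)@(11, 11): e=[-8,44,0] → ·  [on edge]
    (4,6)@(9, 13): e=[20,-20,36] → ·
    (5,6)@(11, 13): e=[2,16,18] → █
    (6,6)@(13, 13): e=[-16,52,0] → ·  [on edge]
    (7,7)@(15, 15): e=[-24,60,0] → ·  [on edge]
    (8,8)@(17, 17): e=[-32,68,0] → ·  [on edge]
    (9,9)@(19, 19): e=[-40,76,0] → ·  [on edge]
    (10,10)@(21, 21): e=[-48,84,0] → ·  [on edge]
  covered (3 px):
    · · · · · · · · · · ·
    · · · · · · · · · · ·
    · · · · · · · · · · ·
    · · · · · · · · · · ·
    · · · █ · · · · · · ·
    · · · · █ · · · · · ·
    · · · · · █ · · · · ·
    · · · · · · · · · · ·
    · · · · · · · · · · ·
    · · · · · · · · · · ·
    · · · · · · · · · · ·
T1:
  2·area = 36
  edge (14, 18)→(5, 9): d=(-9,-9) top-left  bias=+0
  edge (5, 9)→(0, 0): d=(-5,-9) top-left  bias=+0
  edge (0, 0)→(14, 18): d=(14,18) right/bottom  bias=-1
    (0,2)@(1, 5): e=[0,-16,52] → ·  [on edge]
    (1,2)@(3, 5): e=[18,2,16] → █
    (2,2)@(5, 5): e=[36,20,-20] → ·
    (1,3)@(3, 7): e=[0,-8,44] → ·  [on edge]
    (2,3)@(5, 7): e=[18,10,8] → █
    (3,3)@(7, 7): e=[36,28,-28] → ·
    (2,4)@(5, 9): e=[0,0,36] → █  [on edge]
    (3,4)@(7, 9): e=[18,18,0] → ·  [on edge]
    (2,5)@(5, 11): e=[-18,-10,64] → ·
    (3,5)@(7, 11): e=[0,8,28] → █  [on edge]
    (4,5)@(9, 11): e=[18,26,-8] → ·
    (3,6)@(7, 13): e=[-18,-2,56] → ·
    (4,6)@(9, 13): e=[0,16,20] → █  [on edge]
    (5,7)@(11, 15): e=[0,24,12] → █  [on edge]
    (6,8)@(13, 17): e=[0,32,4] → █  [on edge]
    (7,9)@(15, 19): e=[0,40,-4] → ·  [on edge]
    (8,10)@(17, 21): e=[0,48,-12] → ·  [on edge]
  covered (7 px):
    · · · · · · · · · · ·
    · · · · · · · · · · ·
    · █ · · · · · · · · ·
    · · █ · · · · · · · ·
    · · █ · · · · · · · ·
    · · · █ · · · · · · ·
    · · · · █ · · · · · ·
    · · · · · █ · · · · ·
    · · · · · · █ · · · ·
    · · · · · · · · · · ·
    · · · · · · · · · · ·
T2:
  2·area = 120  (B↔C swapped to make it positive)
  edge (2, 10)→(14, 8): d=(12,-2) top-left  bias=+0
  edge (14, 8)→(14, 18): d=(0,10) right/bottom  bias=-1
  edge (14, 18)→(2, 10): d=(-12,-8) top-left  bias=+0
    (4,4)@(9, 9): e=[2,50,68] → █
    (5,4)@(11, 9): e=[6,30,84] → █
    (6,4)@(13, 9): e=[10,10,100] → █
    (7,4)@(15, 9): e=[14,-10,116] → ·
    (2,5)@(5, 11): e=[18,90,12] → █
    (3,5)@(7, 11): e=[22,70,28] → █
    (7,5)@(15, 11): e=[38,-10,92] → ·
    (2,6)@(5, 13): e=[42,90,-12] → ·
    (3,6)@(7, 13): e=[46,70,4] → █
    (7,6)@(15, 13): e=[62,-10,68] → ·
    (3,7)@(7, 15): e=[70,70,-20] → ·
    (4,7)@(9, 15): e=[74,50,-4] → ·
  covered (15 px):
    · · · · · · · · · · ·
    · · · · · · · · · · ·
    · · · · · · · · · · ·
    · · · · · · · · · · ·
    · · · · █ █ █ · · · ·
    · · █ █ █ █ █ · · · ·
    · · · █ █ █ █ · · · ·
    · · · · · █ █ · · · ·
    · · · · · · █ · · · ·
    · · · · · · · · · · ·
    · · · · · · · · · · ·

Result: [[3,4],[4,5],[5,6]]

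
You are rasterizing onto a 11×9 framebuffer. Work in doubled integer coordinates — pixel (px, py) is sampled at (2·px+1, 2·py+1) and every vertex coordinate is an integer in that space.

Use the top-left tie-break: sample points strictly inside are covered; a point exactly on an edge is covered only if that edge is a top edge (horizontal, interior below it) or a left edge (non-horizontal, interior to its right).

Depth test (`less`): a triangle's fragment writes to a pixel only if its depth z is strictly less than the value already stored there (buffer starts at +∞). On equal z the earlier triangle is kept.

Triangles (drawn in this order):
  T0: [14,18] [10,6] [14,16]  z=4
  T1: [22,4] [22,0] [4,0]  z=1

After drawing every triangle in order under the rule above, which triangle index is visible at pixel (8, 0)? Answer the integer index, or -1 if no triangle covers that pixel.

T0:
  2·area = 8
  edge (14, 18)→(10, 6): d=(-4,-12) top-left  bias=+0
  edge (10, 6)→(14, 16): d=(4,10) right/bottom  bias=-1
  edge (14, 16)→(14, 18): d=(0,2) right/bottom  bias=-1
    (4,1)@(9, 3): e=[0,-2,10] → .  [on edge]
    (5,4)@(11, 9): e=[0,2,6] → X  [on edge]
    (6,4)@(13, 9): e=[24,-18,2] → .
    (5,5)@(11, 11): e=[-8,10,6] → .
    (6,7)@(13, 15): e=[0,6,2] → X  [on edge]
    (7,7)@(15, 15): e=[24,-14,-2] → .
    (6,8)@(13, 17): e=[-8,14,2] → .
  covered (2 px):
    . . . . . . . . . . .
    . . . . . . . . . . .
    . . . . . . . . . . .
    . . . . . . . . . . .
    . . . . . X . . . . .
    . . . . . . . . . . .
    . . . . . . . . . . .
    . . . . . . X . . . .
    . . . . . . . . . . .
T1:
  2·area = 72  (B↔C swapped to make it positive)
  edge (22, 4)→(4, 0): d=(-18,-4) top-left  bias=+0
  edge (4, 0)→(22, 0): d=(18,0) top-left  bias=+0
  edge (22, 0)→(22, 4): d=(0,4) right/bottom  bias=-1
    (4,0)@(9, 1): e=[2,18,52] → X
    (5,0)@(11, 1): e=[10,18,44] → X
    (6,0)@(13, 1): e=[18,18,36] → X
    (7,0)@(15, 1): e=[26,18,28] → X
    (8,0)@(17, 1): e=[34,18,20] → X
    (9,0)@(19, 1): e=[42,18,12] → X
    (10,0)@(21, 1): e=[50,18,4] → X
    (4,1)@(9, 3): e=[-34,54,52] → .
    (5,1)@(11, 3): e=[-26,54,44] → .
    (6,1)@(13, 3): e=[-18,54,36] → .
    (7,1)@(15, 3): e=[-10,54,28] → .
    (8,1)@(17, 3): e=[-2,54,20] → .
  covered (9 px):
    . . . . X X X X X X X
    . . . . . . . . . X X
    . . . . . . . . . . .
    . . . . . . . . . . .
    . . . . . . . . . . .
    . . . . . . . . . . .
    . . . . . . . . . . .
    . . . . . . . . . . .
    . . . . . . . . . . .

Z-buffer (winner per pixel, '.' = empty):
  . . . . 1 1 1 1 1 1 1
  . . . . . . . . . 1 1
  . . . . . . . . . . .
  . . . . . . . . . . .
  . . . . . 0 . . . . .
  . . . . . . . . . . .
  . . . . . . . . . . .
  . . . . . . 0 . . . .
  . . . . . . . . . . .

Final: 1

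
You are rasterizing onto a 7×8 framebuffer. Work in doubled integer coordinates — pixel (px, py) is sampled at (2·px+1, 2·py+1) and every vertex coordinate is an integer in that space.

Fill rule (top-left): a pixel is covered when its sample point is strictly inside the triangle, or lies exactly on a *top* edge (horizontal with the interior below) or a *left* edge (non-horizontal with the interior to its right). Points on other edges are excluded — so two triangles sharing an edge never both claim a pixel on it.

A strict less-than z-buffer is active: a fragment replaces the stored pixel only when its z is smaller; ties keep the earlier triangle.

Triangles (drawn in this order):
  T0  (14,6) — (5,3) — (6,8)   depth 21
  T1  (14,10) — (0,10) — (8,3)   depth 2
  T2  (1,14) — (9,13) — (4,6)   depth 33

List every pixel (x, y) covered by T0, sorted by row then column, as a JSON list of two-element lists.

T0:
  2·area = 42  (B↔C swapped to make it positive)
  edge (14, 6)→(6, 8): d=(-8,2) right/bottom  bias=-1
  edge (6, 8)→(5, 3): d=(-1,-5) top-left  bias=+0
  edge (5, 3)→(14, 6): d=(9,3) right/bottom  bias=-1
    (2,1)@(5, 3): e=[42,0,0] → ·  [on edge]
    (3,2)@(7, 5): e=[22,8,12] → █
    (4,2)@(9, 5): e=[18,18,6] → █
    (5,2)@(11, 5): e=[14,28,0] → ·  [on edge]
    (3,3)@(7, 7): e=[6,6,30] → █
    (5,3)@(11, 7): e=[-2,26,18] → ·
    (3,4)@(7, 9): e=[-10,4,48] → ·
    (4,4)@(9, 9): e=[-14,14,42] → ·
    (3,6)@(7, 13): e=[-42,0,84] → ·  [on edge]
  covered (4 px):
    · · · · · · ·
    · · · · · · ·
    · · · █ █ · ·
    · · · █ █ · ·
    · · · · · · ·
    · · · · · · ·
    · · · · · · ·
    · · · · · · ·
T1:
  2·area = 98
  edge (14, 10)→(0, 10): d=(-14,0) right/bottom  bias=-1
  edge (0, 10)→(8, 3): d=(8,-7) top-left  bias=+0
  edge (8, 3)→(14, 10): d=(6,7) right/bottom  bias=-1
    (3,2)@(7, 5): e=[70,9,19] → █
    (4,2)@(9, 5): e=[70,23,5] → █
    (5,2)@(11, 5): e=[70,37,-9] → ·
    (2,3)@(5, 7): e=[42,11,45] → █
    (5,3)@(11, 7): e=[42,53,3] → █
    (6,3)@(13, 7): e=[42,67,-11] → ·
    (1,4)@(3, 9): e=[14,13,71] → █
    (6,4)@(13, 9): e=[14,83,1] → █
    (1,5)@(3, 11): e=[-14,29,83] → ·
    (2,5)@(5, 11): e=[-14,43,69] → ·
    (3,5)@(7, 11): e=[-14,57,55] → ·
    (4,5)@(9, 11): e=[-14,71,41] → ·
  covered (12 px):
    · · · · · · ·
    · · · · · · ·
    · · · █ █ · ·
    · · █ █ █ █ ·
    · █ █ █ █ █ █
    · · · · · · ·
    · · · · · · ·
    · · · · · · ·
T2:
  2·area = 61  (B↔C swapped to make it positive)
  edge (1, 14)→(4, 6): d=(3,-8) top-left  bias=+0
  edge (4, 6)→(9, 13): d=(5,7) right/bottom  bias=-1
  edge (9, 13)→(1, 14): d=(-8,1) right/bottom  bias=-1
    (1,4)@(3, 9): e=[1,22,38] → █
    (2,4)@(5, 9): e=[17,8,36] → █
    (3,4)@(7, 9): e=[33,-6,34] → ·
    (1,5)@(3, 11): e=[7,32,22] → █
    (3,5)@(7, 11): e=[39,4,18] → █
    (4,5)@(9, 11): e=[55,-10,16] → ·
    (1,6)@(3, 13): e=[13,42,6] → █
    (4,6)@(9, 13): e=[61,0,0] → ·  [on edge]
    (1,7)@(3, 15): e=[19,52,-10] → ·
    (2,7)@(5, 15): e=[35,38,-12] → ·
    (3,7)@(7, 15): e=[51,24,-14] → ·
  covered (8 px):
    · · · · · · ·
    · · · · · · ·
    · · · · · · ·
    · · · · · · ·
    · █ █ · · · ·
    · █ █ █ · · ·
    · █ █ █ · · ·
    · · · · · · ·

Result: [[3,2],[4,2],[3,3],[4,3]]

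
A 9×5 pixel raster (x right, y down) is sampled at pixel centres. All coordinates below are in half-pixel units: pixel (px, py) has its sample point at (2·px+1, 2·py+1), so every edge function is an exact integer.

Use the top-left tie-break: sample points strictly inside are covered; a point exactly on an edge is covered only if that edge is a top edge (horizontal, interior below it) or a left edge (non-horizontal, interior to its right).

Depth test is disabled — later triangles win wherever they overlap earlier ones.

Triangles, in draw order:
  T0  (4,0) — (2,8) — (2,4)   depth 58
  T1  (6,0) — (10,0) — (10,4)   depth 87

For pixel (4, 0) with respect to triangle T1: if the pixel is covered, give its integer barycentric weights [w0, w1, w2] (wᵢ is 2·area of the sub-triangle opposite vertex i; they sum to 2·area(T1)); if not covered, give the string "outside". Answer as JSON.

T0:
  2·area = 8
  edge (4, 0)→(2, 8): d=(-2,8) right/bottom  bias=-1
  edge (2, 8)→(2, 4): d=(0,-4) top-left  bias=+0
  edge (2, 4)→(4, 0): d=(2,-4) top-left  bias=+0
    (1,1)@(3, 3): e=[2,4,2] → X
    (2,1)@(5, 3): e=[-14,12,10] → .
    (1,2)@(3, 5): e=[-2,4,6] → .
  covered (1 px):
    . . . . . . . . .
    . X . . . . . . .
    . . . . . . . . .
    . . . . . . . . .
    . . . . . . . . .
T1:
  2·area = 16
  edge (6, 0)→(10, 0): d=(4,0) top-left  bias=+0
  edge (10, 0)→(10, 4): d=(0,4) right/bottom  bias=-1
  edge (10, 4)→(6, 0): d=(-4,-4) top-left  bias=+0
    (3,0)@(7, 1): e=[4,12,0] → X  [on edge]
    (4,0)@(9, 1): e=[4,4,8] → X
    (5,0)@(11, 1): e=[4,-4,16] → .
    (3,1)@(7, 3): e=[12,12,-8] → .
    (4,1)@(9, 3): e=[12,4,0] → X  [on edge]
    (5,1)@(11, 3): e=[12,-4,8] → .
    (4,2)@(9, 5): e=[20,4,-8] → .
    (5,2)@(11, 5): e=[20,-4,0] → .  [on edge]
    (6,3)@(13, 7): e=[28,-12,0] → .  [on edge]
    (7,4)@(15, 9): e=[36,-20,0] → .  [on edge]
  covered (3 px):
    . . . X X . . . .
    . . . . X . . . .
    . . . . . . . . .
    . . . . . . . . .
    . . . . . . . . .

Answer: [4,8,4]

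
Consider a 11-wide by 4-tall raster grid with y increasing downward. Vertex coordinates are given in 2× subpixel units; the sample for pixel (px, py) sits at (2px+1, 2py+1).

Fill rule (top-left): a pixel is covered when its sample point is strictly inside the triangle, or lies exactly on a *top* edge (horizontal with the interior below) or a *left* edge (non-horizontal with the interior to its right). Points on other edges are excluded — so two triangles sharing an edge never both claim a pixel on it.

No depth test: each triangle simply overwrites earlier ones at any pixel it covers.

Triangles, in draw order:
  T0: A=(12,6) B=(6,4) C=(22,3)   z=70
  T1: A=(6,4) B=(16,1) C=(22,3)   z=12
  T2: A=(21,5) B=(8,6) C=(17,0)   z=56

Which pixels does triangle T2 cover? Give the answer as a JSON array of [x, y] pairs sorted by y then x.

T0:
  2·area = 38
  edge (12, 6)→(6, 4): d=(-6,-2) top-left  bias=+0
  edge (6, 4)→(22, 3): d=(16,-1) top-left  bias=+0
  edge (22, 3)→(12, 6): d=(-10,3) right/bottom  bias=-1
    (1,1)@(3, 3): e=[0,-19,57] → ·  [on edge]
    (4,2)@(9, 5): e=[0,19,19] → #  [on edge]
    (5,2)@(11, 5): e=[4,21,13] → #
    (6,2)@(13, 5): e=[8,23,7] → #
    (7,2)@(15, 5): e=[12,25,1] → #
    (8,2)@(17, 5): e=[16,27,-5] → ·
    (4,3)@(9, 7): e=[-12,51,-1] → ·
    (5,3)@(11, 7): e=[-8,53,-7] → ·
    (6,3)@(13, 7): e=[-4,55,-13] → ·
    (7,3)@(15, 7): e=[0,57,-19] → ·  [on edge]
  covered (4 px):
    · · · · · · · · · · ·
    · · · · · · · · · · ·
    · · · · # # # # · · ·
    · · · · · · · · · · ·
T1:
  2·area = 38
  edge (6, 4)→(16, 1): d=(10,-3) top-left  bias=+0
  edge (16, 1)→(22, 3): d=(6,2) right/bottom  bias=-1
  edge (22, 3)→(6, 4): d=(-16,1) right/bottom  bias=-1
    (5,1)@(11, 3): e=[5,22,11] → #
    (6,1)@(13, 3): e=[11,18,9] → #
    (7,1)@(15, 3): e=[17,14,7] → #
    (8,1)@(17, 3): e=[23,10,5] → #
    (9,1)@(19, 3): e=[29,6,3] → #
    (10,1)@(21, 3): e=[35,2,1] → #
    (5,2)@(11, 5): e=[25,34,-21] → ·
    (6,2)@(13, 5): e=[31,30,-23] → ·
    (7,2)@(15, 5): e=[37,26,-25] → ·
    (8,2)@(17, 5): e=[43,22,-27] → ·
    (9,2)@(19, 5): e=[49,18,-29] → ·
    (10,2)@(21, 5): e=[55,14,-31] → ·
  covered (6 px):
    · · · · · · · · · · ·
    · · · · · # # # # # #
    · · · · · · · · · · ·
    · · · · · · · · · · ·
T2:
  2·area = 69
  edge (21, 5)→(8, 6): d=(-13,1) right/bottom  bias=-1
  edge (8, 6)→(17, 0): d=(9,-6) top-left  bias=+0
  edge (17, 0)→(21, 5): d=(4,5) right/bottom  bias=-1
    (8,0)@(17, 1): e=[56,9,4] → #
    (9,0)@(19, 1): e=[54,21,-6] → ·
    (6,1)@(13, 3): e=[34,3,32] → #
    (7,1)@(15, 3): e=[32,15,22] → #
    (9,1)@(19, 3): e=[28,39,2] → #
    (10,1)@(21, 3): e=[26,51,-8] → ·
    (5,2)@(11, 5): e=[10,9,50] → #
    (10,2)@(21, 5): e=[0,69,0] → ·  [on edge]
    (5,3)@(11, 7): e=[-16,27,58] → ·
    (6,3)@(13, 7): e=[-18,39,48] → ·
    (7,3)@(15, 7): e=[-20,51,38] → ·
    (8,3)@(17, 7): e=[-22,63,28] → ·
  covered (10 px):
    · · · · · · · · # · ·
    · · · · · · # # # # ·
    · · · · · # # # # # ·
    · · · · · · · · · · ·

Result: [[8,0],[6,1],[7,1],[8,1],[9,1],[5,2],[6,2],[7,2],[8,2],[9,2]]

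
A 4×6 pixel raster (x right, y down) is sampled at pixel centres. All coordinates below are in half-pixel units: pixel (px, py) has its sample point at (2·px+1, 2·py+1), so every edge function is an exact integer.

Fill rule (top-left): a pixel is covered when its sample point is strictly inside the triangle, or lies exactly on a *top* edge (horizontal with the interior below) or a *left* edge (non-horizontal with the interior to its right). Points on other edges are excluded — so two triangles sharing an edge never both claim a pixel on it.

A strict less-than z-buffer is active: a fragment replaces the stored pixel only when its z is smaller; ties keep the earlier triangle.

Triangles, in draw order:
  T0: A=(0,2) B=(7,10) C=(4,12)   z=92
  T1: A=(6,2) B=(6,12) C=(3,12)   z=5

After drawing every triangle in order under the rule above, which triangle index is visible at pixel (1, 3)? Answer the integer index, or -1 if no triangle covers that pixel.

T0:
  2·area = 38
  edge (0, 2)→(7, 10): d=(7,8) right/bottom  bias=-1
  edge (7, 10)→(4, 12): d=(-3,2) right/bottom  bias=-1
  edge (4, 12)→(0, 2): d=(-4,-10) top-left  bias=+0
    (1,3)@(3, 7): e=[11,17,10] → #
    (2,3)@(5, 7): e=[-5,13,30] → ·
    (1,4)@(3, 9): e=[25,11,2] → #
    (2,4)@(5, 9): e=[9,7,22] → #
    (3,4)@(7, 9): e=[-7,3,42] → ·
    (1,5)@(3, 11): e=[39,5,-6] → ·
    (2,5)@(5, 11): e=[23,1,14] → #
    (3,5)@(7, 11): e=[7,-3,34] → ·
  covered (4 px):
    · · · ·
    · · · ·
    · · · ·
    · # · ·
    · # # ·
    · · # ·
T1:
  2·area = 30
  edge (6, 2)→(6, 12): d=(0,10) right/bottom  bias=-1
  edge (6, 12)→(3, 12): d=(-3,0) right/bottom  bias=-1
  edge (3, 12)→(6, 2): d=(3,-10) top-left  bias=+0
    (2,3)@(5, 7): e=[10,15,5] → #
    (3,3)@(7, 7): e=[-10,15,25] → ·
    (2,4)@(5, 9): e=[10,9,11] → #
    (3,4)@(7, 9): e=[-10,9,31] → ·
    (2,5)@(5, 11): e=[10,3,17] → #
    (3,5)@(7, 11): e=[-10,3,37] → ·
  covered (3 px):
    · · · ·
    · · · ·
    · · · ·
    · · # ·
    · · # ·
    · · # ·

Z-buffer (winner per pixel, '.' = empty):
  . . . .
  . . . .
  . . . .
  . 0 1 .
  . 0 1 .
  . . 1 .

Final: 0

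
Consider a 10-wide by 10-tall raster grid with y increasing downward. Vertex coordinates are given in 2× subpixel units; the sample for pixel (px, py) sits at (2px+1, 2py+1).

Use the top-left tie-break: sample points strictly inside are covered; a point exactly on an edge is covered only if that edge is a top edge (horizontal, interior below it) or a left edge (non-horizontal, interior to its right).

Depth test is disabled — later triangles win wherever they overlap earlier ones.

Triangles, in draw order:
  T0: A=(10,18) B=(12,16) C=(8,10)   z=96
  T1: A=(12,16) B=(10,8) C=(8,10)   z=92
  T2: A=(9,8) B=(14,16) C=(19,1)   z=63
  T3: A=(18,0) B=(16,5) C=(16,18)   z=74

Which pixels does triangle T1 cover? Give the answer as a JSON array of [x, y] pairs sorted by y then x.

T0:
  2·area = 20  (B↔C swapped to make it positive)
  edge (10, 18)→(8, 10): d=(-2,-8) top-left  bias=+0
  edge (8, 10)→(12, 16): d=(4,6) right/bottom  bias=-1
  edge (12, 16)→(10, 18): d=(-2,2) right/bottom  bias=-1
    (9,4)@(19, 9): e=[90,-70,0] → ·  [on edge]
    (8,5)@(17, 11): e=[70,-50,0] → ·  [on edge]
    (4,6)@(9, 13): e=[2,6,12] → █
    (5,6)@(11, 13): e=[18,-6,8] → ·
    (7,6)@(15, 13): e=[50,-30,0] → ·  [on edge]
    (4,7)@(9, 15): e=[-2,14,8] → ·
    (5,7)@(11, 15): e=[14,2,4] → █
    (6,7)@(13, 15): e=[30,-10,0] → ·  [on edge]
    (5,8)@(11, 17): e=[10,10,0] → ·  [on edge]
    (4,9)@(9, 19): e=[-10,30,0] → ·  [on edge]
  covered (2 px):
    · · · · · · · · · ·
    · · · · · · · · · ·
    · · · · · · · · · ·
    · · · · · · · · · ·
    · · · · · · · · · ·
    · · · · · · · · · ·
    · · · · █ · · · · ·
    · · · · · █ · · · ·
    · · · · · · · · · ·
    · · · · · · · · · ·
T1:
  2·area = 20  (B↔C swapped to make it positive)
  edge (12, 16)→(8, 10): d=(-4,-6) top-left  bias=+0
  edge (8, 10)→(10, 8): d=(2,-2) top-left  bias=+0
  edge (10, 8)→(12, 16): d=(2,8) right/bottom  bias=-1
    (8,0)@(17, 1): e=[90,0,-70] → ·  [on edge]
    (7,1)@(15, 3): e=[70,0,-50] → ·  [on edge]
    (6,2)@(13, 5): e=[50,0,-30] → ·  [on edge]
    (5,3)@(11, 7): e=[30,0,-10] → ·  [on edge]
    (4,4)@(9, 9): e=[10,0,10] → █  [on edge]
    (5,4)@(11, 9): e=[22,4,-6] → ·
    (3,5)@(7, 11): e=[-10,0,30] → ·  [on edge]
    (4,5)@(9, 11): e=[2,4,14] → █
    (5,5)@(11, 11): e=[14,8,-2] → ·
    (2,6)@(5, 13): e=[-30,0,50] → ·  [on edge]
    (4,6)@(9, 13): e=[-6,8,18] → ·
    (5,6)@(11, 13): e=[6,12,2] → █
    (1,7)@(3, 15): e=[-50,0,70] → ·  [on edge]
    (0,8)@(1, 17): e=[-70,0,90] → ·  [on edge]
  covered (3 px):
    · · · · · · · · · ·
    · · · · · · · · · ·
    · · · · · · · · · ·
    · · · · · · · · · ·
    · · · · █ · · · · ·
    · · · · █ · · · · ·
    · · · · · █ · · · ·
    · · · · · · · · · ·
    · · · · · · · · · ·
    · · · · · · · · · ·
T2:
  2·area = 115  (B↔C swapped to make it positive)
  edge (9, 8)→(19, 1): d=(10,-7) top-left  bias=+0
  edge (19, 1)→(14, 16): d=(-5,15) right/bottom  bias=-1
  edge (14, 16)→(9, 8): d=(-5,-8) top-left  bias=+0
    (9,0)@(19, 1): e=[0,0,115] → ·  [on edge]
    (8,1)@(17, 3): e=[6,20,89] → █
    (9,1)@(19, 3): e=[20,-10,105] → ·
    (7,2)@(15, 5): e=[12,40,63] → █
    (9,2)@(19, 5): e=[40,-20,95] → ·
    (5,3)@(11, 7): e=[4,90,21] → █
    (6,3)@(13, 7): e=[18,60,37] → █
    (8,3)@(17, 7): e=[46,0,69] → ·  [on edge]
    (5,4)@(11, 9): e=[24,80,11] → █
    (8,4)@(17, 9): e=[66,-10,59] → ·
    (5,5)@(11, 11): e=[44,70,1] → █
    (8,5)@(17, 11): e=[86,-20,49] → ·
    (7,6)@(15, 13): e=[92,0,23] → ·  [on edge]
    (6,9)@(13, 19): e=[138,0,-23] → ·  [on edge]
  covered (13 px):
    · · · · · · · · · ·
    · · · · · · · · █ ·
    · · · · · · · █ █ ·
    · · · · · █ █ █ · ·
    · · · · · █ █ █ · ·
    · · · · · █ █ █ · ·
    · · · · · · █ · · ·
    · · · · · · · · · ·
    · · · · · · · · · ·
    · · · · · · · · · ·
T3:
  2·area = 26  (B↔C swapped to make it positive)
  edge (18, 0)→(16, 18): d=(-2,18) right/bottom  bias=-1
  edge (16, 18)→(16, 5): d=(0,-13) top-left  bias=+0
  edge (16, 5)→(18, 0): d=(2,-5) top-left  bias=+0
    (8,1)@(17, 3): e=[12,13,1] → █
    (9,1)@(19, 3): e=[-24,39,11] → ·
    (8,2)@(17, 5): e=[8,13,5] → █
    (9,2)@(19, 5): e=[-28,39,15] → ·
    (8,3)@(17, 7): e=[4,13,9] → █
    (9,3)@(19, 7): e=[-32,39,19] → ·
    (8,4)@(17, 9): e=[0,13,13] → ·  [on edge]
  covered (3 px):
    · · · · · · · · · ·
    · · · · · · · · █ ·
    · · · · · · · · █ ·
    · · · · · · · · █ ·
    · · · · · · · · · ·
    · · · · · · · · · ·
    · · · · · · · · · ·
    · · · · · · · · · ·
    · · · · · · · · · ·
    · · · · · · · · · ·

Result: [[4,4],[4,5],[5,6]]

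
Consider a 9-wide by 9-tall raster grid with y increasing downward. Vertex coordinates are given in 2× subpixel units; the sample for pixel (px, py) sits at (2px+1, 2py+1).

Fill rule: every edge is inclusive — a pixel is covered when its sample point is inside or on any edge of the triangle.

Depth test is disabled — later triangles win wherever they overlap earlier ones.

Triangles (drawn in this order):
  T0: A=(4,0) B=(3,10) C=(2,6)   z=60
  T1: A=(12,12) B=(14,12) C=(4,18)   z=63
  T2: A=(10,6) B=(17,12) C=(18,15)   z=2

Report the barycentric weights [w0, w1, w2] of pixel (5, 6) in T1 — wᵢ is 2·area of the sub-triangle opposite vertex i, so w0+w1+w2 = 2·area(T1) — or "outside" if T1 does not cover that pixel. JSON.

T0:
  2·area = 14
  edge (4, 0)→(3, 10): d=(-1,10) inclusive
  edge (3, 10)→(2, 6): d=(-1,-4) inclusive
  edge (2, 6)→(4, 0): d=(2,-6) inclusive
    (1,1)@(3, 3): e=[7,7,0] → #  [on edge]
    (2,1)@(5, 3): e=[-13,15,12] → ·
    (1,2)@(3, 5): e=[5,5,4] → #
    (2,2)@(5, 5): e=[-15,13,16] → ·
    (1,3)@(3, 7): e=[3,3,8] → #
    (2,3)@(5, 7): e=[-17,11,20] → ·
    (0,4)@(1, 9): e=[21,-7,0] → ·  [on edge]
    (1,4)@(3, 9): e=[1,1,12] → #
    (2,4)@(5, 9): e=[-19,9,24] → ·
    (1,5)@(3, 11): e=[-1,-1,16] → ·
  covered (4 px):
    · · · · · · · · ·
    · # · · · · · · ·
    · # · · · · · · ·
    · # · · · · · · ·
    · # · · · · · · ·
    · · · · · · · · ·
    · · · · · · · · ·
    · · · · · · · · ·
    · · · · · · · · ·
T1:
  2·area = 12
  edge (12, 12)→(14, 12): d=(2,0) inclusive
  edge (14, 12)→(4, 18): d=(-10,6) inclusive
  edge (4, 18)→(12, 12): d=(8,-6) inclusive
    (5,6)@(11, 13): e=[2,8,2] → #
    (6,6)@(13, 13): e=[2,-4,14] → ·
    (4,7)@(9, 15): e=[6,0,6] → #  [on edge]
    (5,7)@(11, 15): e=[6,-12,18] → ·
    (4,8)@(9, 17): e=[10,-20,22] → ·
  covered (2 px):
    · · · · · · · · ·
    · · · · · · · · ·
    · · · · · · · · ·
    · · · · · · · · ·
    · · · · · · · · ·
    · · · · · · · · ·
    · · · · · # · · ·
    · · · · # · · · ·
    · · · · · · · · ·
T2:
  2·area = 15
  edge (10, 6)→(17, 12): d=(7,6) inclusive
  edge (17, 12)→(18, 15): d=(1,3) inclusive
  edge (18, 15)→(10, 6): d=(-8,-9) inclusive
    (5,3)@(11, 7): e=[1,13,1] → #
    (6,3)@(13, 7): e=[-11,7,19] → ·
    (5,4)@(11, 9): e=[15,15,-15] → ·
    (6,4)@(13, 9): e=[3,9,3] → #
    (7,4)@(15, 9): e=[-9,3,21] → ·
    (6,5)@(13, 11): e=[17,11,-13] → ·
    (7,5)@(15, 11): e=[5,5,5] → #
    (8,5)@(17, 11): e=[-7,-1,23] → ·
    (7,6)@(15, 13): e=[19,7,-11] → ·
    (8,6)@(17, 13): e=[7,1,7] → #
    (8,7)@(17, 15): e=[21,3,-9] → ·
  covered (4 px):
    · · · · · · · · ·
    · · · · · · · · ·
    · · · · · · · · ·
    · · · · · # · · ·
    · · · · · · # · ·
    · · · · · · · # ·
    · · · · · · · · #
    · · · · · · · · ·
    · · · · · · · · ·

Answer: [8,2,2]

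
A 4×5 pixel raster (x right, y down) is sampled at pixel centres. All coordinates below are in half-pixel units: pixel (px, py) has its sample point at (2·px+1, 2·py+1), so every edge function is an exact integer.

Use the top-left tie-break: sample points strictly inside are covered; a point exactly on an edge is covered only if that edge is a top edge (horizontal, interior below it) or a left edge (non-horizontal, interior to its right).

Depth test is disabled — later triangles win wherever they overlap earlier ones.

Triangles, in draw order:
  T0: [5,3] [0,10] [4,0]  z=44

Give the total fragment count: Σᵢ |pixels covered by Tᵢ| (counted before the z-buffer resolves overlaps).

T0:
  2·area = 22
  edge (5, 3)→(0, 10): d=(-5,7) right/bottom  bias=-1
  edge (0, 10)→(4, 0): d=(4,-10) top-left  bias=+0
  edge (4, 0)→(5, 3): d=(1,3) right/bottom  bias=-1
    (1,1)@(3, 3): e=[14,2,6] → X
    (2,1)@(5, 3): e=[0,22,0] → .  [on edge]
    (1,2)@(3, 5): e=[4,10,8] → X
    (2,2)@(5, 5): e=[-10,30,2] → .
    (1,3)@(3, 7): e=[-6,18,10] → .
    (3,4)@(7, 9): e=[-44,66,0] → .  [on edge]
  covered (2 px):
    . . . .
    . X . .
    . X . .
    . . . .
    . . . .

Answer: 2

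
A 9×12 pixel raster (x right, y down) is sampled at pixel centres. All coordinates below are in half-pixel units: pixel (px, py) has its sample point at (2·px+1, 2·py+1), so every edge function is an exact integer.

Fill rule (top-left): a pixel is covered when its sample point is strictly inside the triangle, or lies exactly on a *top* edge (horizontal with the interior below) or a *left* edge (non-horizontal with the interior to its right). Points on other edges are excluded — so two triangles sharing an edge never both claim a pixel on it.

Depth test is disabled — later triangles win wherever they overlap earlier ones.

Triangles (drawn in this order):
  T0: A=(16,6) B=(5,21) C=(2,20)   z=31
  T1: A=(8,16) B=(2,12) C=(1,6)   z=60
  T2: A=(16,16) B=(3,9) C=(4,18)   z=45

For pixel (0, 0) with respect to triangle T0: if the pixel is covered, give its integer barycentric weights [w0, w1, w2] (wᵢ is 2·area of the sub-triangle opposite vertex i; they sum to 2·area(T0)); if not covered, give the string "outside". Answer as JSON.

T0:
  2·area = 56
  edge (16, 6)→(5, 21): d=(-11,15) right/bottom  bias=-1
  edge (5, 21)→(2, 20): d=(-3,-1) top-left  bias=+0
  edge (2, 20)→(16, 6): d=(14,-14) top-left  bias=+0
    (8,2)@(17, 5): e=[-4,60,0] → ·  [on edge]
    (7,3)@(15, 7): e=[4,52,0] → █  [on edge]
    (8,3)@(17, 7): e=[-26,54,28] → ·
    (6,4)@(13, 9): e=[12,44,0] → █  [on edge]
    (7,4)@(15, 9): e=[-18,46,28] → ·
    (5,5)@(11, 11): e=[20,36,0] → █  [on edge]
    (6,5)@(13, 11): e=[-10,38,28] → ·
    (4,6)@(9, 13): e=[28,28,0] → █  [on edge]
    (5,6)@(11, 13): e=[-2,30,28] → ·
    (3,7)@(7, 15): e=[36,20,0] → █  [on edge]
    (5,7)@(11, 15): e=[-24,24,56] → ·
    (2,8)@(5, 17): e=[44,12,0] → █  [on edge]
    (1,9)@(3, 19): e=[52,4,0] → █  [on edge]
    (0,10)@(1, 21): e=[60,-4,0] → ·  [on edge]
    (2,10)@(5, 21): e=[0,0,56] → ·  [on edge]
    (5,11)@(11, 23): e=[-112,0,168] → ·  [on edge]
  covered (10 px):
    · · · · · · · · ·
    · · · · · · · · ·
    · · · · · · · · ·
    · · · · · · · █ ·
    · · · · · · █ · ·
    · · · · · █ · · ·
    · · · · █ · · · ·
    · · · █ █ · · · ·
    · · █ █ · · · · ·
    · █ █ · · · · · ·
    · · · · · · · · ·
    · · · · · · · · ·
T1:
  2·area = 32
  edge (8, 16)→(2, 12): d=(-6,-4) top-left  bias=+0
  edge (2, 12)→(1, 6): d=(-1,-6) top-left  bias=+0
  edge (1, 6)→(8, 16): d=(7,10) right/bottom  bias=-1
    (1,4)@(3, 9): e=[22,9,1] → █
    (2,4)@(5, 9): e=[30,21,-19] → ·
    (1,5)@(3, 11): e=[10,7,15] → █
    (2,5)@(5, 11): e=[18,19,-5] → ·
    (1,6)@(3, 13): e=[-2,5,29] → ·
    (2,6)@(5, 13): e=[6,17,9] → █
    (3,6)@(7, 13): e=[14,29,-11] → ·
    (2,7)@(5, 15): e=[-6,15,23] → ·
    (3,7)@(7, 15): e=[2,27,3] → █
    (4,7)@(9, 15): e=[10,39,-17] → ·
    (3,8)@(7, 17): e=[-10,25,17] → ·
  covered (4 px):
    · · · · · · · · ·
    · · · · · · · · ·
    · · · · · · · · ·
    · · · · · · · · ·
    · █ · · · · · · ·
    · █ · · · · · · ·
    · · █ · · · · · ·
    · · · █ · · · · ·
    · · · · · · · · ·
    · · · · · · · · ·
    · · · · · · · · ·
    · · · · · · · · ·
T2:
  2·area = 110  (B↔C swapped to make it positive)
  edge (16, 16)→(4, 18): d=(-12,2) right/bottom  bias=-1
  edge (4, 18)→(3, 9): d=(-1,-9) top-left  bias=+0
  edge (3, 9)→(16, 16): d=(13,7) right/bottom  bias=-1
    (1,4)@(3, 9): e=[110,0,0] → ·  [on edge]
    (2,5)@(5, 11): e=[82,16,12] → █
    (3,5)@(7, 11): e=[78,34,-2] → ·
    (2,6)@(5, 13): e=[58,14,38] → █
    (3,6)@(7, 13): e=[54,32,24] → █
    (4,6)@(9, 13): e=[50,50,10] → █
    (5,6)@(11, 13): e=[46,68,-4] → ·
    (2,7)@(5, 15): e=[34,12,64] → █
    (5,7)@(11, 15): e=[22,66,22] → █
    (6,7)@(13, 15): e=[18,84,8] → █
    (7,7)@(15, 15): e=[14,102,-6] → ·
    (2,8)@(5, 17): e=[10,10,90] → █
  covered (12 px):
    · · · · · · · · ·
    · · · · · · · · ·
    · · · · · · · · ·
    · · · · · · · · ·
    · · · · · · · · ·
    · · █ · · · · · ·
    · · █ █ █ · · · ·
    · · █ █ █ █ █ · ·
    · · █ █ █ · · · ·
    · · · · · · · · ·
    · · · · · · · · ·
    · · · · · · · · ·

Final: "outside"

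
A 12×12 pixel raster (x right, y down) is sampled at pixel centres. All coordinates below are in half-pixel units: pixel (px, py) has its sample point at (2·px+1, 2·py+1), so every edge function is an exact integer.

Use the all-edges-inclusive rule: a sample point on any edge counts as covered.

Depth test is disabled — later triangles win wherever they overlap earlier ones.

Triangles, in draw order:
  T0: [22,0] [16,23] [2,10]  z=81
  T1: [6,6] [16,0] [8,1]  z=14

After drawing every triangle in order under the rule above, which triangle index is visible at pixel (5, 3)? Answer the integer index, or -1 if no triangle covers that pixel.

T0:
  2·area = 400
  edge (22, 0)→(16, 23): d=(-6,23) inclusive
  edge (16, 23)→(2, 10): d=(-14,-13) inclusive
  edge (2, 10)→(22, 0): d=(20,-10) inclusive
    (10,0)@(21, 1): e=[17,373,10] → X
    (11,0)@(23, 1): e=[-29,399,30] → .
    (8,1)@(17, 3): e=[97,293,10] → X
    (9,1)@(19, 3): e=[51,319,30] → X
    (11,1)@(23, 3): e=[-41,371,70] → .
    (6,2)@(13, 5): e=[177,213,10] → X
    (7,2)@(15, 5): e=[131,239,30] → X
    (10,2)@(21, 5): e=[-7,317,90] → .
    (4,3)@(9, 7): e=[257,133,10] → X
    (5,3)@(11, 7): e=[211,159,30] → X
    (10,3)@(21, 7): e=[-19,289,130] → .
    (2,4)@(5, 9): e=[337,53,10] → X
  covered (49 px):
    . . . . . . . . . . X .
    . . . . . . . . X X X .
    . . . . . . X X X X . .
    . . . . X X X X X X . .
    . . X X X X X X X X . .
    . . X X X X X X X X . .
    . . . X X X X X X . . .
    . . . . X X X X X . . .
    . . . . . X X X X . . .
    . . . . . . X X X . . .
    . . . . . . . X . . . .
    . . . . . . . . . . . .
T1:
  2·area = 38  (B↔C swapped to make it positive)
  edge (6, 6)→(8, 1): d=(2,-5) inclusive
  edge (8, 1)→(16, 0): d=(8,-1) inclusive
  edge (16, 0)→(6, 6): d=(-10,6) inclusive
    (4,0)@(9, 1): e=[5,1,32] → X
    (5,0)@(11, 1): e=[15,3,20] → X
    (6,0)@(13, 1): e=[25,5,8] → X
    (7,0)@(15, 1): e=[35,7,-4] → .
    (4,1)@(9, 3): e=[9,17,12] → X
    (5,1)@(11, 3): e=[19,19,0] → X  [on edge]
    (6,1)@(13, 3): e=[29,21,-12] → .
    (3,2)@(7, 5): e=[3,31,4] → X
    (4,2)@(9, 5): e=[13,33,-8] → .
    (5,2)@(11, 5): e=[23,35,-20] → .
    (3,3)@(7, 7): e=[7,47,-16] → .
    (0,4)@(1, 9): e=[-19,57,0] → .  [on edge]
  covered (6 px):
    . . . . X X X . . . . .
    . . . . X X . . . . . .
    . . . X . . . . . . . .
    . . . . . . . . . . . .
    . . . . . . . . . . . .
    . . . . . . . . . . . .
    . . . . . . . . . . . .
    . . . . . . . . . . . .
    . . . . . . . . . . . .
    . . . . . . . . . . . .
    . . . . . . . . . . . .
    . . . . . . . . . . . .

Z-buffer (winner per pixel, '.' = empty):
  . . . . 1 1 1 . . . 0 .
  . . . . 1 1 . . 0 0 0 .
  . . . 1 . . 0 0 0 0 . .
  . . . . 0 0 0 0 0 0 . .
  . . 0 0 0 0 0 0 0 0 . .
  . . 0 0 0 0 0 0 0 0 . .
  . . . 0 0 0 0 0 0 . . .
  . . . . 0 0 0 0 0 . . .
  . . . . . 0 0 0 0 . . .
  . . . . . . 0 0 0 . . .
  . . . . . . . 0 . . . .
  . . . . . . . . . . . .

Answer: 0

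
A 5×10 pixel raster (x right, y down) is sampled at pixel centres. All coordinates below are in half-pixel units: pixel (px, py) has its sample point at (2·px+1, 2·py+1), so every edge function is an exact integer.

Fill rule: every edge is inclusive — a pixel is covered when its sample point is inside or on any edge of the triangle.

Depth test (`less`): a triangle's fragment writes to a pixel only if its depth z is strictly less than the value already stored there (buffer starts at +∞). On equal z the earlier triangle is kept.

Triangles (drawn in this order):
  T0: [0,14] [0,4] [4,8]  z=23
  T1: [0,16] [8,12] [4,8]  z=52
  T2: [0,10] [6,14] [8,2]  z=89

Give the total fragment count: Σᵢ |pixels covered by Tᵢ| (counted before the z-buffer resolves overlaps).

T0:
  2·area = 40
  edge (0, 14)→(0, 4): d=(0,-10) inclusive
  edge (0, 4)→(4, 8): d=(4,4) inclusive
  edge (4, 8)→(0, 14): d=(-4,6) inclusive
    (0,2)@(1, 5): e=[10,0,30] → X  [on edge]
    (1,2)@(3, 5): e=[30,-8,18] → .
    (0,3)@(1, 7): e=[10,8,22] → X
    (1,3)@(3, 7): e=[30,0,10] → X  [on edge]
    (2,3)@(5, 7): e=[50,-8,-2] → .
    (0,4)@(1, 9): e=[10,16,14] → X
    (2,4)@(5, 9): e=[50,0,-10] → .  [on edge]
    (0,5)@(1, 11): e=[10,24,6] → X
    (1,5)@(3, 11): e=[30,16,-6] → .
    (3,5)@(7, 11): e=[70,0,-30] → .  [on edge]
    (0,6)@(1, 13): e=[10,32,-2] → .
    (4,6)@(9, 13): e=[90,0,-50] → .  [on edge]
  covered (6 px):
    . . . . .
    . . . . .
    X . . . .
    X X . . .
    X X . . .
    X . . . .
    . . . . .
    . . . . .
    . . . . .
    . . . . .
T1:
  2·area = 48  (B↔C swapped to make it positive)
  edge (0, 16)→(4, 8): d=(4,-8) inclusive
  edge (4, 8)→(8, 12): d=(4,4) inclusive
  edge (8, 12)→(0, 16): d=(-8,4) inclusive
    (0,2)@(1, 5): e=[-36,0,84] → .  [on edge]
    (1,3)@(3, 7): e=[-12,0,60] → .  [on edge]
    (2,4)@(5, 9): e=[12,0,36] → X  [on edge]
    (3,4)@(7, 9): e=[28,-8,28] → .
    (1,5)@(3, 11): e=[4,16,28] → X
    (3,5)@(7, 11): e=[36,0,12] → X  [on edge]
    (4,5)@(9, 11): e=[52,-8,4] → .
    (1,6)@(3, 13): e=[12,24,12] → X
    (3,6)@(7, 13): e=[44,8,-4] → .
    (4,6)@(9, 13): e=[60,0,-12] → .  [on edge]
    (0,7)@(1, 15): e=[4,40,4] → X
    (1,7)@(3, 15): e=[20,32,-4] → .
  covered (7 px):
    . . . . .
    . . . . .
    . . . . .
    . . . . .
    . . X . .
    . X X X .
    . X X . .
    X . . . .
    . . . . .
    . . . . .
T2:
  2·area = 80  (B↔C swapped to make it positive)
  edge (0, 10)→(8, 2): d=(8,-8) inclusive
  edge (8, 2)→(6, 14): d=(-2,12) inclusive
  edge (6, 14)→(0, 10): d=(-6,-4) inclusive
    (4,0)@(9, 1): e=[0,-10,90] → .  [on edge]
    (3,1)@(7, 3): e=[0,10,70] → X  [on edge]
    (4,1)@(9, 3): e=[16,-14,78] → .
    (2,2)@(5, 5): e=[0,30,50] → X  [on edge]
    (4,2)@(9, 5): e=[32,-18,66] → .
    (1,3)@(3, 7): e=[0,50,30] → X  [on edge]
    (4,3)@(9, 7): e=[48,-22,54] → .
    (0,4)@(1, 9): e=[0,70,10] → X  [on edge]
    (3,4)@(7, 9): e=[48,-2,34] → .
    (0,5)@(1, 11): e=[16,66,-2] → .
    (1,5)@(3, 11): e=[32,42,6] → X
    (3,5)@(7, 11): e=[64,-6,22] → .
  covered (12 px):
    . . . . .
    . . . X .
    . . X X .
    . X X X .
    X X X . .
    . X X . .
    . . X . .
    . . . . .
    . . . . .
    . . . . .

Result: 25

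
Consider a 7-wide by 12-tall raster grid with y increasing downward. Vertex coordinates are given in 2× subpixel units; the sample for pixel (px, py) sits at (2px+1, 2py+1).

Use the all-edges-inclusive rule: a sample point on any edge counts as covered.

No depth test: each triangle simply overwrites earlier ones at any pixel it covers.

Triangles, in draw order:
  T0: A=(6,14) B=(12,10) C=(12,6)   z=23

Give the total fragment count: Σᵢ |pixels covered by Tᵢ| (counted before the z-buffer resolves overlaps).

T0:
  2·area = 24  (B↔C swapped to make it positive)
  edge (6, 14)→(12, 6): d=(6,-8) inclusive
  edge (12, 6)→(12, 10): d=(0,4) inclusive
  edge (12, 10)→(6, 14): d=(-6,4) inclusive
    (5,4)@(11, 9): e=[10,4,10] → #
    (6,4)@(13, 9): e=[26,-4,2] → ·
    (4,5)@(9, 11): e=[6,12,6] → #
    (5,5)@(11, 11): e=[22,4,-2] → ·
    (3,6)@(7, 13): e=[2,20,2] → #
    (4,6)@(9, 13): e=[18,12,-6] → ·
    (3,7)@(7, 15): e=[14,20,-10] → ·
  covered (3 px):
    · · · · · · ·
    · · · · · · ·
    · · · · · · ·
    · · · · · · ·
    · · · · · # ·
    · · · · # · ·
    · · · # · · ·
    · · · · · · ·
    · · · · · · ·
    · · · · · · ·
    · · · · · · ·
    · · · · · · ·

Answer: 3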